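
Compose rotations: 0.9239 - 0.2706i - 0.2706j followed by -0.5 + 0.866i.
-0.2276 + 0.9354i + 0.1353j - 0.2343k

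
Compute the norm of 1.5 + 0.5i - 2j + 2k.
3.24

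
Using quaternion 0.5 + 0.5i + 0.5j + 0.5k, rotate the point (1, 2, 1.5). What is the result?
(1.5, 1, 2)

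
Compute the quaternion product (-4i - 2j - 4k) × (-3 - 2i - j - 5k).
-30 + 18i - 6j + 12k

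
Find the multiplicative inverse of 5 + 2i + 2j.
0.1515 - 0.0606i - 0.0606j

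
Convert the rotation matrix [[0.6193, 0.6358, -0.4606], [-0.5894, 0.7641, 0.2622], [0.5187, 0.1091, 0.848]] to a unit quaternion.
0.8988 - 0.0426i - 0.2724j - 0.3408k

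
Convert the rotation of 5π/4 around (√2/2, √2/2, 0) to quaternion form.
-0.3827 + 0.6533i + 0.6533j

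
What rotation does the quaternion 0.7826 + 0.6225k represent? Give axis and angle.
axis = (0, 0, 1), θ = 77°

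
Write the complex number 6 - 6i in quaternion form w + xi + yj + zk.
6 - 6i + 0j + 0k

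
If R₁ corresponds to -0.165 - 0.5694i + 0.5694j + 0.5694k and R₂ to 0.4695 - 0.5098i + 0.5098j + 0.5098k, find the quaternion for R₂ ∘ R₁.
-0.9483 - 0.1832i + 0.1832j + 0.1832k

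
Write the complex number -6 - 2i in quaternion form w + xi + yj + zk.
-6 - 2i + 0j + 0k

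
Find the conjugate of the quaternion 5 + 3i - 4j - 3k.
5 - 3i + 4j + 3k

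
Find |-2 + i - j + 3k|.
√15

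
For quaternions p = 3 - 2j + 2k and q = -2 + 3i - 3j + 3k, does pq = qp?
No: pq = -18 + 9i + j + 11k ≠ -18 + 9i - 11j - k = qp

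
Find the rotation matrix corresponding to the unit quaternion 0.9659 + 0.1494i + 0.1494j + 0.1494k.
[[0.9107, -0.244, 0.3333], [0.3333, 0.9107, -0.244], [-0.244, 0.3333, 0.9107]]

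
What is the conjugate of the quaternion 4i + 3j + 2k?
-4i - 3j - 2k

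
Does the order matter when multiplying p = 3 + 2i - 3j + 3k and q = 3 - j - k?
Yes: pq = 9 + 12i - 10j + 4k ≠ 9 - 14j + 8k = qp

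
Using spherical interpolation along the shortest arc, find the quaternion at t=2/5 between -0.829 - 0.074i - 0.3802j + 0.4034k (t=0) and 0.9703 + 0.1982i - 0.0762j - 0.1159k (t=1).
-0.9229 - 0.1292i - 0.2046j + 0.2996k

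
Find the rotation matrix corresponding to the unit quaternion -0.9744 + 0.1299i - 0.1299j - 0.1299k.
[[0.9325, -0.2869, 0.2194], [0.2194, 0.9325, 0.2869], [-0.2869, -0.2194, 0.9325]]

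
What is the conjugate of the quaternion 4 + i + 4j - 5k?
4 - i - 4j + 5k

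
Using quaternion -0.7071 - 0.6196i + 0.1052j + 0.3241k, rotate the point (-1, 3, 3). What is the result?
(-1.435, -1.769, 3.716)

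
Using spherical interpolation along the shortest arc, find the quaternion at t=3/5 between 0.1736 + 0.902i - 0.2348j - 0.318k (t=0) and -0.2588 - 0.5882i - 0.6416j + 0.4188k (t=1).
0.2526 + 0.8075i + 0.3204j - 0.4259k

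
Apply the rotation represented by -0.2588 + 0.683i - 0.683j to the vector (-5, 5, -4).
(-6.414, 3.586, 3.464)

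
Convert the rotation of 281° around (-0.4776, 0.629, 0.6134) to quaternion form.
-0.7716 - 0.3038i + 0.4001j + 0.3902k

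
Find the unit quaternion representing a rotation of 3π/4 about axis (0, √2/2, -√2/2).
0.3827 + 0.6533j - 0.6533k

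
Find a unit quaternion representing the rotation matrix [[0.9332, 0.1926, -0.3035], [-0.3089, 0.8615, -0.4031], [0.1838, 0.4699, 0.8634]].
0.9563 + 0.2282i - 0.1274j - 0.1311k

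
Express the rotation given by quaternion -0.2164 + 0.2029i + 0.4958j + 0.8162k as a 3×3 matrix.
[[-0.824, 0.5544, 0.1166], [-0.1521, -0.4147, 0.8972], [0.5458, 0.7215, 0.426]]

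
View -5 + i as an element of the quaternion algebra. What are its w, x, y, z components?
-5 + i + 0j + 0k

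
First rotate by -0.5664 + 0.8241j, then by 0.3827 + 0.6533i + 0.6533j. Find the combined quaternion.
-0.7551 - 0.37i - 0.0546j + 0.5384k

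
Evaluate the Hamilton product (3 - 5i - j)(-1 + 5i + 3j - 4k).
25 + 24i - 10j - 22k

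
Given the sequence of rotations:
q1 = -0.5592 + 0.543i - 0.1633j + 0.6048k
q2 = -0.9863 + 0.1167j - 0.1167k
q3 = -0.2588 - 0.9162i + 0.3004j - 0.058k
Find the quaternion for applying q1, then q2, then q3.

q2 · q1 = 0.6412 - 0.484i + 0.0324j - 0.5946k
q3 · q2 · q1 = -0.6536 - 0.6389i - 0.3325j + 0.2324k
-0.6536 - 0.6389i - 0.3325j + 0.2324k


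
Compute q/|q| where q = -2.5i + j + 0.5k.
-0.9129i + 0.3651j + 0.1826k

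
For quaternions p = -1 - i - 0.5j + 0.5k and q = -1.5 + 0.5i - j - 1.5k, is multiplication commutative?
No: pq = 2.25 + 2.25i + 0.5j + 2k ≠ 2.25 - 0.25i + 3j - 0.5k = qp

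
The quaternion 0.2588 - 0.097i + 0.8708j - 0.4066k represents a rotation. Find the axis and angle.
axis = (-0.1004, 0.9015, -0.4209), θ = 5π/6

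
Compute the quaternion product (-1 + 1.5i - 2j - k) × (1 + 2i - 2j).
-8 - 2.5i - 2j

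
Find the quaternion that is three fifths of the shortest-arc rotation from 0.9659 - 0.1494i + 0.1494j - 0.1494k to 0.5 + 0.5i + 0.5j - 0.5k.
0.7781 + 0.2652i + 0.4026j - 0.4026k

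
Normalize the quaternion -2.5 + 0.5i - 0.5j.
-0.9623 + 0.1925i - 0.1925j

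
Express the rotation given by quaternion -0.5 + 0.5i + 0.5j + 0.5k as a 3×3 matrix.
[[0, 1, 0], [0, 0, 1], [1, 0, 0]]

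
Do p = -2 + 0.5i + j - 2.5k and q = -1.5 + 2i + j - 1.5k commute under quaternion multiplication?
No: pq = -2.75 - 3.75i - 7.75j + 5.25k ≠ -2.75 - 5.75i + 0.75j + 8.25k = qp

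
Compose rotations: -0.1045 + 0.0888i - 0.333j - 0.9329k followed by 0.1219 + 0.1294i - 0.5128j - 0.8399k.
-0.9785 + 0.196i + 0.0591j - 0.0235k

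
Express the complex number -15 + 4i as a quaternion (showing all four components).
-15 + 4i + 0j + 0k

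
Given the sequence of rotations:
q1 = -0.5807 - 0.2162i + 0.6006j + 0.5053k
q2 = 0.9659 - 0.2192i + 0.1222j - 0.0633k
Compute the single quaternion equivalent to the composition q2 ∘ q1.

q2 · q1 = -0.6497 + 0.0182i + 0.6336j + 0.4196k
-0.6497 + 0.0182i + 0.6336j + 0.4196k


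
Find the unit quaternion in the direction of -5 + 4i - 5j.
-0.6155 + 0.4924i - 0.6155j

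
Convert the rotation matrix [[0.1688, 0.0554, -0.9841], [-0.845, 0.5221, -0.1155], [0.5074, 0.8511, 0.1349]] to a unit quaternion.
0.6756 + 0.3577i - 0.5519j - 0.3332k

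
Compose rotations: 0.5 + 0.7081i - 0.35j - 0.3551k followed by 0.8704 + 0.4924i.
0.0865 + 0.8625i - 0.1298j - 0.4814k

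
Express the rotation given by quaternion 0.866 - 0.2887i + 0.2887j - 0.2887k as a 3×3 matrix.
[[0.6666, 0.3333, 0.6667], [-0.6667, 0.6666, 0.3333], [-0.3333, -0.6667, 0.6666]]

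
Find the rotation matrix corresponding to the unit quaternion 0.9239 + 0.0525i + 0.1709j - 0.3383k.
[[0.7127, 0.6431, 0.2803], [-0.6072, 0.7656, -0.2126], [-0.3513, -0.0186, 0.9361]]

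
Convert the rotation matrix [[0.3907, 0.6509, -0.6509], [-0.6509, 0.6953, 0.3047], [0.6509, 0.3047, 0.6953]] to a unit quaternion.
0.8339 - 0.3903j - 0.3903k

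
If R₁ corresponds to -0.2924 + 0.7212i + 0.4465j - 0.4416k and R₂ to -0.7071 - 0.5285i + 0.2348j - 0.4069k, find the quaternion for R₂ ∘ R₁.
0.3034 - 0.2774i - 0.9112j + 0.0259k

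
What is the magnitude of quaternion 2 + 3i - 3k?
√22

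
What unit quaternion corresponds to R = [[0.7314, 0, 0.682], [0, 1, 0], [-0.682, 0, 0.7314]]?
0.9304 + 0.3665j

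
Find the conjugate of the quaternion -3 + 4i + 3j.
-3 - 4i - 3j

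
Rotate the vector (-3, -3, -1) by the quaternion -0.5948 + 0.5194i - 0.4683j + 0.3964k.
(-1.666, 2.189, 3.382)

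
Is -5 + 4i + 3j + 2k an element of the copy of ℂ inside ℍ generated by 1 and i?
No. The quaternion -5 + 4i + 3j + 2k has j-coefficient y = 3 and k-coefficient z = 2, not both zero, so it does not lie in the complex subalgebra spanned by 1 and i.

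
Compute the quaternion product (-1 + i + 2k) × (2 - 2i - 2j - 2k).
4 + 8i + 4k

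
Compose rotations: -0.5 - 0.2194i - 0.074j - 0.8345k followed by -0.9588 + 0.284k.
0.7164 + 0.2314i + 0.0086j + 0.6581k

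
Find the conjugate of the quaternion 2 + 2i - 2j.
2 - 2i + 2j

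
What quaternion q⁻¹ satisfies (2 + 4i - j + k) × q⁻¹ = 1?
0.0909 - 0.1818i + 0.0455j - 0.0455k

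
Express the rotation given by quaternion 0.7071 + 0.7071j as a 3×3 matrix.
[[0, 0, 1], [0, 1, 0], [-1, 0, 0]]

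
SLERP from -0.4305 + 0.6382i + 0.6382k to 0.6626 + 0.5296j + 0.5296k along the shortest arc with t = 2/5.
0.038 + 0.5049i + 0.3026j + 0.8075k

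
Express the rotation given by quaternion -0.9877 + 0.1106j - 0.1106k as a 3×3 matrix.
[[0.9511, -0.2185, -0.2185], [0.2185, 0.9755, -0.0245], [0.2185, -0.0245, 0.9755]]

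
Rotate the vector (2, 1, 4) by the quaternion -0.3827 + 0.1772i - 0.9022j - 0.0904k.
(0.957, 1.615, -4.181)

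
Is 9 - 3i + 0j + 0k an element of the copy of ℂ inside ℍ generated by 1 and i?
Yes. The quaternion 9 - 3i has j- and k-coefficients y = z = 0, so it lies in the complex subalgebra spanned by 1 and i.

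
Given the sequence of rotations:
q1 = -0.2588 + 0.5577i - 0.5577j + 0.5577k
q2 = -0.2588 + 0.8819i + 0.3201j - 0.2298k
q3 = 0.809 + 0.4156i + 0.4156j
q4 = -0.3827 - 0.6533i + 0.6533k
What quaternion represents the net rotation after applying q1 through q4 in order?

q2 · q1 = -0.1182 - 0.3222i - 0.5585j - 0.7552k
q3 · q2 · q1 = 0.2704 - 0.6236i - 0.1871j - 0.7092k
q4 · q3 · q2 · q1 = -0.0476 + 0.1842i - 0.7991j + 0.5703k
-0.0476 + 0.1842i - 0.7991j + 0.5703k


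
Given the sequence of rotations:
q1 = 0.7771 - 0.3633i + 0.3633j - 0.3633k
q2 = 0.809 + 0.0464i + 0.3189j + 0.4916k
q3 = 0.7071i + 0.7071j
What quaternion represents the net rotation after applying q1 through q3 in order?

q2 · q1 = 0.7083 - 0.5523i + 0.38j + 0.2208k
q3 · q2 · q1 = 0.1218 + 0.657i + 0.3447j + 0.6592k
0.1218 + 0.657i + 0.3447j + 0.6592k


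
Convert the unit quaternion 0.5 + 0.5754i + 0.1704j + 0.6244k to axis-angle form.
axis = (0.6644, 0.1968, 0.721), θ = 2π/3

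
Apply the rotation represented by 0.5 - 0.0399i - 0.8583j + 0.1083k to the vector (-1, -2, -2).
(2.31, -1.831, 0.555)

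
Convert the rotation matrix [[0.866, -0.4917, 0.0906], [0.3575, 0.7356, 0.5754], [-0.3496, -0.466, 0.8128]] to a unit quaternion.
0.9239 - 0.2818i + 0.1191j + 0.2298k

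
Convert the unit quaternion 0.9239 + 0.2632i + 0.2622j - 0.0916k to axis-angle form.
axis = (0.6879, 0.6852, -0.2394), θ = π/4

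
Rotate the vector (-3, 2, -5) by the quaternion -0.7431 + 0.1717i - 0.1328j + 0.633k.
(-0.773, 2.803, -5.435)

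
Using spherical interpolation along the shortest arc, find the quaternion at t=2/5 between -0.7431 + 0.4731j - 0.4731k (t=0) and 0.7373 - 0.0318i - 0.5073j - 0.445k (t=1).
-0.8303 + 0.0145i + 0.5459j - 0.111k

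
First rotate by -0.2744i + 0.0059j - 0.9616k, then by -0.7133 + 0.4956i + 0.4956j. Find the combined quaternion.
0.1331 - 0.2808i + 0.4724j + 0.8248k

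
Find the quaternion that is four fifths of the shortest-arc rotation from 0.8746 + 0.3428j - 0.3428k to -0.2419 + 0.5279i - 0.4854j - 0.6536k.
0.4691 - 0.4839i + 0.5419j + 0.5021k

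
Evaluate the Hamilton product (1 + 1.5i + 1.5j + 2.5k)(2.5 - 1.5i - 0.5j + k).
3 + 5i - 2j + 8.75k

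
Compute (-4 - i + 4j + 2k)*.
-4 + i - 4j - 2k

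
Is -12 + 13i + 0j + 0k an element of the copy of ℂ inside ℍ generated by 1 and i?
Yes. The quaternion -12 + 13i has j- and k-coefficients y = z = 0, so it lies in the complex subalgebra spanned by 1 and i.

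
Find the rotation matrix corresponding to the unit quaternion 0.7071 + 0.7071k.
[[0, -1, 0], [1, 0, 0], [0, 0, 1]]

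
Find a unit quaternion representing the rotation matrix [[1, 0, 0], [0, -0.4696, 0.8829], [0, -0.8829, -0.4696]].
0.515 - 0.8572i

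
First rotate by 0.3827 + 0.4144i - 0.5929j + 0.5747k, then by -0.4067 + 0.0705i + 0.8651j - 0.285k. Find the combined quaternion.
0.4918 + 0.1866i + 0.4136j - 0.7431k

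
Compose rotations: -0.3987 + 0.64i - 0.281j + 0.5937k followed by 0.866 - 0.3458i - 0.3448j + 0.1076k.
-0.2847 + 0.5176i + 0.1683j + 0.7891k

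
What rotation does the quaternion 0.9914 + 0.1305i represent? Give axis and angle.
axis = (1, 0, 0), θ = 15°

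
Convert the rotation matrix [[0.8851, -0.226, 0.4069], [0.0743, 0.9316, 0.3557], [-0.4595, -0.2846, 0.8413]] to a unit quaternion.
0.9563 - 0.1674i + 0.2265j + 0.0785k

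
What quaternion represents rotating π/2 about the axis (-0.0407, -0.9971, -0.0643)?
0.7071 - 0.0288i - 0.7051j - 0.0455k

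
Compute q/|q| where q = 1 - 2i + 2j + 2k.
0.2774 - 0.5547i + 0.5547j + 0.5547k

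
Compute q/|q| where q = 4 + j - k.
0.9428 + 0.2357j - 0.2357k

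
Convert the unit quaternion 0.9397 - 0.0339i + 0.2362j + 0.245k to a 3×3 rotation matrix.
[[0.7684, -0.4765, 0.4273], [0.4444, 0.8777, 0.1794], [-0.4605, 0.052, 0.8861]]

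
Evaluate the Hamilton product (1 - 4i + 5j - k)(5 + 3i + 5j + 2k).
-6 - 2i + 35j - 38k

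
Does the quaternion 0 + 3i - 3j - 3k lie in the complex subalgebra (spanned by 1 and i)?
No. The quaternion 3i - 3j - 3k has j-coefficient y = -3 and k-coefficient z = -3, not both zero, so it does not lie in the complex subalgebra spanned by 1 and i.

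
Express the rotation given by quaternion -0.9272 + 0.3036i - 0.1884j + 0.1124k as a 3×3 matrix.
[[0.9037, 0.094, 0.4176], [-0.3228, 0.7904, 0.5206], [-0.2811, -0.6053, 0.7447]]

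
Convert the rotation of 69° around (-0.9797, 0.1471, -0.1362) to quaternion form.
0.8241 - 0.5549i + 0.0833j - 0.0771k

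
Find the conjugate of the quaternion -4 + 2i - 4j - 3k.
-4 - 2i + 4j + 3k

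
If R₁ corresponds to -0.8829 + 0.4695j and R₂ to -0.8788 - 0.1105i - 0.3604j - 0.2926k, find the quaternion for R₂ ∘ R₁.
0.9451 + 0.2349i - 0.0944j + 0.2065k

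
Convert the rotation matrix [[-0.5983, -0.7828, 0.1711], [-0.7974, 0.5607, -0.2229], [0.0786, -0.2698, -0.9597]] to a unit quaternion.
0.0262 - 0.4474i + 0.883j - 0.1395k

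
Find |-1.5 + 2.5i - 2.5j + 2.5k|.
√21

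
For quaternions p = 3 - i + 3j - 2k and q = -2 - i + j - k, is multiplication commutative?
No: pq = -12 - 2i - 2j + 3k ≠ -12 - 4j - k = qp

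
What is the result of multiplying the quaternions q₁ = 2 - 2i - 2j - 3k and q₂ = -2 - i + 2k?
-2i + 11j + 8k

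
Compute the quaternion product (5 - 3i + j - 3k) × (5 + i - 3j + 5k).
46 - 14i + 2j + 18k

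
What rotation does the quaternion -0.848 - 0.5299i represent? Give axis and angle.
axis = (-1, 0, 0), θ = 296°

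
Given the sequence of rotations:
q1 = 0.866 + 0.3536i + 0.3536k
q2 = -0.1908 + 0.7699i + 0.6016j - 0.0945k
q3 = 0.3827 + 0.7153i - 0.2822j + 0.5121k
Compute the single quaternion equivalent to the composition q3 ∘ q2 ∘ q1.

q2 · q1 = -0.4041 + 0.812i + 0.2153j - 0.362k
q3 · q2 · q1 = -0.4893 + 0.0136i + 0.8712j + 0.0377k
-0.4893 + 0.0136i + 0.8712j + 0.0377k


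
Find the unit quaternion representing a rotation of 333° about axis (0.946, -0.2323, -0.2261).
-0.9724 + 0.2208i - 0.0542j - 0.0528k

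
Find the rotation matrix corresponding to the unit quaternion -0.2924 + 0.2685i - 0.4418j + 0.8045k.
[[-0.6848, 0.2332, 0.6904], [-0.7077, -0.4386, -0.5538], [0.1737, -0.8679, 0.4654]]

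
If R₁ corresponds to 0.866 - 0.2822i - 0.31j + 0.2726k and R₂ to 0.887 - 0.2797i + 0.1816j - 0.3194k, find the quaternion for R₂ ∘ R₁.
0.8326 - 0.542i + 0.0487j + 0.1032k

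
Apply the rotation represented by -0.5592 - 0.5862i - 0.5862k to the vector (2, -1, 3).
(3.343, -0.281, 1.657)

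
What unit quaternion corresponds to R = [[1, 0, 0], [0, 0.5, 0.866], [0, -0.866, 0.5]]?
0.866 - 0.5i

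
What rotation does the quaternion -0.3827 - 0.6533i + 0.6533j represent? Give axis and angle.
axis = (-√2/2, √2/2, 0), θ = 5π/4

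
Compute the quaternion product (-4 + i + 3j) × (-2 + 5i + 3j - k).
-6 - 25i - 17j - 8k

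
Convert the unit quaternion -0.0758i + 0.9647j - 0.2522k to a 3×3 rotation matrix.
[[-0.9885, -0.1462, 0.0382], [-0.1462, 0.8613, -0.4866], [0.0382, -0.4866, -0.8728]]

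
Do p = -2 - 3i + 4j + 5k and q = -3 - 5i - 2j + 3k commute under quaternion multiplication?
No: pq = -16 + 41i - 24j + 5k ≠ -16 - 3i + 8j - 47k = qp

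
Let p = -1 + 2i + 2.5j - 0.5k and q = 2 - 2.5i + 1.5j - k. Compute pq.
-1.25 + 4.75i + 6.75j + 9.25k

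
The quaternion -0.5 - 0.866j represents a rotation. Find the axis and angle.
axis = (0, -1, 0), θ = 4π/3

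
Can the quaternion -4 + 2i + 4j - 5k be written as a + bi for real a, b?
No. The quaternion -4 + 2i + 4j - 5k has j-coefficient y = 4 and k-coefficient z = -5, not both zero, so it does not lie in the complex subalgebra spanned by 1 and i.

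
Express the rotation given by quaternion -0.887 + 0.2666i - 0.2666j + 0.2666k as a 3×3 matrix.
[[0.7157, 0.3308, 0.6151], [-0.6151, 0.7157, 0.3308], [-0.3308, -0.6151, 0.7157]]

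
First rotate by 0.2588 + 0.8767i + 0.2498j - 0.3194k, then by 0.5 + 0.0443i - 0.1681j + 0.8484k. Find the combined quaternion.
0.4035 + 0.2916i + 0.8393j + 0.2183k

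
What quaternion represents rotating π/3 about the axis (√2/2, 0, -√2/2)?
0.866 + 0.3536i - 0.3536k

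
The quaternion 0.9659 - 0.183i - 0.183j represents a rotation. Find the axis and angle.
axis = (-√2/2, -√2/2, 0), θ = π/6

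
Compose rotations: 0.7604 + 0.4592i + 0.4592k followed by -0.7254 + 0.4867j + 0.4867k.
-0.7751 - 0.1096i + 0.5936j - 0.1865k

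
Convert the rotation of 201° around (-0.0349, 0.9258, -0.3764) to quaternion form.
-0.1822 - 0.0343i + 0.9103j - 0.3701k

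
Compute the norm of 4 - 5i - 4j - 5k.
√82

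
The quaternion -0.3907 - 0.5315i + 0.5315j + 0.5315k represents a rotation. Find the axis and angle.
axis = (-√3/3, √3/3, √3/3), θ = 226°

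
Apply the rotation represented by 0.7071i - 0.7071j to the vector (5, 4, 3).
(-4, -5, -3)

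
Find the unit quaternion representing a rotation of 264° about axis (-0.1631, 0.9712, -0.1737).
-0.6691 - 0.1212i + 0.7217j - 0.1291k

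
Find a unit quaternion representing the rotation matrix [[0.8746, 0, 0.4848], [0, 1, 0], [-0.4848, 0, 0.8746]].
0.9681 + 0.2504j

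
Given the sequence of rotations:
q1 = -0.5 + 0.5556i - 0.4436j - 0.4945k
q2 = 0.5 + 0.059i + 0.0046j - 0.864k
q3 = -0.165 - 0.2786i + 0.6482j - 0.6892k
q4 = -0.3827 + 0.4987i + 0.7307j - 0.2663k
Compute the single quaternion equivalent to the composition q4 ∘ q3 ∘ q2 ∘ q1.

q2 · q1 = -0.708 - 0.1372i - 0.675j + 0.156k
q3 · q2 · q1 = 0.6236 - 0.1442i - 0.2095j + 0.7392k
q4 · q3 · q2 · q1 = 0.1832 + 0.8505i + 0.2056j - 0.4481k
0.1832 + 0.8505i + 0.2056j - 0.4481k


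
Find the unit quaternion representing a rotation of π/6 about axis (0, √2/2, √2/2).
0.9659 + 0.183j + 0.183k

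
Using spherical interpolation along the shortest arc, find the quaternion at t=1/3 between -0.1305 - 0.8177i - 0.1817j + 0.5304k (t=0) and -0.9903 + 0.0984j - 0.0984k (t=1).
-0.5895 - 0.6927i - 0.1063j + 0.4017k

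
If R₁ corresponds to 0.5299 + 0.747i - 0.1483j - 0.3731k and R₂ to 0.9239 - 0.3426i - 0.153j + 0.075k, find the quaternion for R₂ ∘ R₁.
0.7508 + 0.5768i - 0.2899j - 0.1399k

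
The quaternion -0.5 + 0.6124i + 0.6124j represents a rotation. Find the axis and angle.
axis = (√2/2, √2/2, 0), θ = 4π/3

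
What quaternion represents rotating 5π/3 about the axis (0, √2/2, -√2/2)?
-0.866 + 0.3536j - 0.3536k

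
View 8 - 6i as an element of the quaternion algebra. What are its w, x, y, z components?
8 - 6i + 0j + 0k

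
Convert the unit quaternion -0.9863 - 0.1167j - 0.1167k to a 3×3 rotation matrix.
[[0.9455, -0.2302, 0.2302], [0.2302, 0.9728, 0.0272], [-0.2302, 0.0272, 0.9728]]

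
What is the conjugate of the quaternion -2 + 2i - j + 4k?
-2 - 2i + j - 4k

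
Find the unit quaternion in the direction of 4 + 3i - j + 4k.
0.6172 + 0.4629i - 0.1543j + 0.6172k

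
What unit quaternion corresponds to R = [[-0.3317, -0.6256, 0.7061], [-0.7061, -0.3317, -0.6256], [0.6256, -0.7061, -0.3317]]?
-0.0349 + 0.577i - 0.577j + 0.577k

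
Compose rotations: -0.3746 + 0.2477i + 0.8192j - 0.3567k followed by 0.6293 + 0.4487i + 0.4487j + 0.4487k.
-0.5544 - 0.5398i + 0.6186j - 0.1361k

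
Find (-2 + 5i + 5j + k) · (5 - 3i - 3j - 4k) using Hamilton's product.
24 + 14i + 48j + 13k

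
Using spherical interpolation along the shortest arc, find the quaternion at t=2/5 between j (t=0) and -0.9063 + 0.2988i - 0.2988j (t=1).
0.4611 - 0.152i + 0.8742j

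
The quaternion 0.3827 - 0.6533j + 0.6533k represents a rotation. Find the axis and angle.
axis = (0, -√2/2, √2/2), θ = 3π/4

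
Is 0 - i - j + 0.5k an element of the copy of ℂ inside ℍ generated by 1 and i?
No. The quaternion -i - j + 0.5k has j-coefficient y = -1 and k-coefficient z = 0.5, not both zero, so it does not lie in the complex subalgebra spanned by 1 and i.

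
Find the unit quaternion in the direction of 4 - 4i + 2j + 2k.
0.6325 - 0.6325i + 0.3162j + 0.3162k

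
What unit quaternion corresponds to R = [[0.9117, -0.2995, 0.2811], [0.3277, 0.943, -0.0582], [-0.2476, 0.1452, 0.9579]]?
0.9763 + 0.0521i + 0.1354j + 0.1606k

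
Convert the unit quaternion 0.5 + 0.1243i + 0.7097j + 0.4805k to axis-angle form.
axis = (0.1435, 0.8195, 0.5548), θ = 2π/3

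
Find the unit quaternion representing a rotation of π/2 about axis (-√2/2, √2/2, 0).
0.7071 - 0.5i + 0.5j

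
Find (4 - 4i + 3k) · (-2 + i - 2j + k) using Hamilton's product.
-7 + 18i - j + 6k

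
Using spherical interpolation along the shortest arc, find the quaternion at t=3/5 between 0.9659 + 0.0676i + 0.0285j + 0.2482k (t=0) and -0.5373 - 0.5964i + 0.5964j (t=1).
0.807 + 0.4312i - 0.3868j + 0.1148k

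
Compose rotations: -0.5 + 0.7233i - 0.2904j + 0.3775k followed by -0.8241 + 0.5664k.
0.1982 - 0.4316i + 0.649j - 0.5943k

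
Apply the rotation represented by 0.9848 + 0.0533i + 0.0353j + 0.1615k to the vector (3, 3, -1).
(1.806, 3.886, -0.8)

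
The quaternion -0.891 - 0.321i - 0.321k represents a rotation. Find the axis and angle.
axis = (-√2/2, 0, -√2/2), θ = 306°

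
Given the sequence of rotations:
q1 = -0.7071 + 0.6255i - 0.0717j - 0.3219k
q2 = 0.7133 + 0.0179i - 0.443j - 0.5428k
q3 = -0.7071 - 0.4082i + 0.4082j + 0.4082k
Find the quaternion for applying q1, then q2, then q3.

q2 · q1 = -0.7221 + 0.5372i - 0.0717j + 0.43k
q3 · q2 · q1 = 0.5836 + 0.1197i + 0.1507j - 0.7888k
0.5836 + 0.1197i + 0.1507j - 0.7888k


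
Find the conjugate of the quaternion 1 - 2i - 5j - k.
1 + 2i + 5j + k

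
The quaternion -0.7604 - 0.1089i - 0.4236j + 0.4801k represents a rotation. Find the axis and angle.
axis = (-0.1677, -0.6522, 0.7392), θ = 279°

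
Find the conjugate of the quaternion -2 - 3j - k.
-2 + 3j + k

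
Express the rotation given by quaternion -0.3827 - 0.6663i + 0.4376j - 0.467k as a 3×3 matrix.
[[0.1808, -0.9406, 0.2874], [-0.2257, -0.3241, -0.9187], [0.9573, 0.1013, -0.2709]]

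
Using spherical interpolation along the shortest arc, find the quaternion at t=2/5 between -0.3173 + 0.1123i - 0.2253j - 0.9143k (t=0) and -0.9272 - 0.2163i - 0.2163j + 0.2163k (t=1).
-0.756 - 0.0329i - 0.2928j - 0.5845k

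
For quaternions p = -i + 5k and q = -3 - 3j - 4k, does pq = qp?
No: pq = 20 + 18i - 4j - 12k ≠ 20 - 12i + 4j - 18k = qp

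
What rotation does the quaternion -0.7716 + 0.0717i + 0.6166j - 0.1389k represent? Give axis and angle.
axis = (0.1127, 0.9693, -0.2184), θ = 281°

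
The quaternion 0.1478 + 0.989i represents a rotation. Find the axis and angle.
axis = (1, 0, 0), θ = 163°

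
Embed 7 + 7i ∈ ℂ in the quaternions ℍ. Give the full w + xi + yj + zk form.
7 + 7i + 0j + 0k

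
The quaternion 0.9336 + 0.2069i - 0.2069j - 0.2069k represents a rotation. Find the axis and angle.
axis = (√3/3, -√3/3, -√3/3), θ = 42°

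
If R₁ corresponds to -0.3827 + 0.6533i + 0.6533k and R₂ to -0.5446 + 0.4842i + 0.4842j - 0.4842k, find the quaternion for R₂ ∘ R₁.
0.2084 - 0.2248i - 0.818j - 0.4868k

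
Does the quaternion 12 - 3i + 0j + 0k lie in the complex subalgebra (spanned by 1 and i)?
Yes. The quaternion 12 - 3i has j- and k-coefficients y = z = 0, so it lies in the complex subalgebra spanned by 1 and i.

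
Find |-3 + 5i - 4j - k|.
√51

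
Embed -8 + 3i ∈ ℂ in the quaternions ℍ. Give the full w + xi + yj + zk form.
-8 + 3i + 0j + 0k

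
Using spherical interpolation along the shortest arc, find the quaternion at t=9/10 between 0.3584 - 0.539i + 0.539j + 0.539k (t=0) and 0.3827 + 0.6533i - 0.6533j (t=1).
-0.3134 - 0.67i + 0.67j + 0.0632k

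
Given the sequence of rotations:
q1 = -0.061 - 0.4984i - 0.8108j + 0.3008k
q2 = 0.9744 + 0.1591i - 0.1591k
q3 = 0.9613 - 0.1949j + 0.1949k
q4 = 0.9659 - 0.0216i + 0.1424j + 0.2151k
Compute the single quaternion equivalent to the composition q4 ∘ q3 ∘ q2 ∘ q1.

q2 · q1 = 0.0677 - 0.6243i - 0.7586j + 0.1738k
q3 · q2 · q1 = -0.1166 - 0.4862i - 0.8641j + 0.0586k
q4 · q3 · q2 · q1 = -0.0127 - 0.2729i - 0.9546j + 0.1194k
-0.0127 - 0.2729i - 0.9546j + 0.1194k


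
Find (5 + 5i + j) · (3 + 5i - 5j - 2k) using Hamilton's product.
-5 + 38i - 12j - 40k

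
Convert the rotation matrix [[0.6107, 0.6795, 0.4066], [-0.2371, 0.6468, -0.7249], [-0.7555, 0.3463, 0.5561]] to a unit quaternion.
0.8387 + 0.3193i + 0.3464j - 0.2732k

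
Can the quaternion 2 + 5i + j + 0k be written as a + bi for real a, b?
No. The quaternion 2 + 5i + j has j-coefficient y = 1 and k-coefficient z = 0, not both zero, so it does not lie in the complex subalgebra spanned by 1 and i.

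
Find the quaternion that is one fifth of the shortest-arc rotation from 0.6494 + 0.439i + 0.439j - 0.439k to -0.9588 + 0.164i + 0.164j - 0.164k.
0.8059 + 0.3418i + 0.3418j - 0.3418k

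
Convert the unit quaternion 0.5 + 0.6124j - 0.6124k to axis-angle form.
axis = (0, √2/2, -√2/2), θ = 2π/3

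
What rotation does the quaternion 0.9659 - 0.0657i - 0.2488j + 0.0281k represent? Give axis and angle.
axis = (-0.2538, -0.9611, 0.1086), θ = π/6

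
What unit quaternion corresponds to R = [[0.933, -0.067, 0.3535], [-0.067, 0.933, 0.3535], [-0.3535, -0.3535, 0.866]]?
0.9659 - 0.183i + 0.183j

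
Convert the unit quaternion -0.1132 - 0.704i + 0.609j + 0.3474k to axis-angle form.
axis = (-0.7086, 0.6129, 0.3496), θ = 193°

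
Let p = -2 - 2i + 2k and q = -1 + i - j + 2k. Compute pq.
2i + 8j - 4k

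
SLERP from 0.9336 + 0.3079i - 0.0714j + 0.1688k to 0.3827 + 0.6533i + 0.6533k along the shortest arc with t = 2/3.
0.6192 + 0.5801i - 0.0265j + 0.5285k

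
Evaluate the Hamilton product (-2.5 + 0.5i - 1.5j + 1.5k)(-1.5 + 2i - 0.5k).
3.5 - 5i + 5.5j + 2k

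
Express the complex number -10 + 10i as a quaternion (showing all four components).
-10 + 10i + 0j + 0k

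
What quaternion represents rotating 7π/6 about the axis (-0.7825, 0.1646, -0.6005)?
-0.2588 - 0.7558i + 0.159j - 0.58k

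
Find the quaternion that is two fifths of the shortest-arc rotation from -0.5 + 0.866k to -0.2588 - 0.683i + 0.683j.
-0.5259 - 0.3754i + 0.3754j + 0.6645k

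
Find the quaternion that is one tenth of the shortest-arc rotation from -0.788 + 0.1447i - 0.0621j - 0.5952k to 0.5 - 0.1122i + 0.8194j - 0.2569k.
-0.8157 + 0.1525i - 0.1671j - 0.5324k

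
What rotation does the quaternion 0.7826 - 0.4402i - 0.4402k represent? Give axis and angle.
axis = (-√2/2, 0, -√2/2), θ = 77°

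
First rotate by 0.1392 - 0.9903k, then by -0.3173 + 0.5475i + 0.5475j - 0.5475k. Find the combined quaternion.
-0.5864 - 0.466i + 0.6184j + 0.238k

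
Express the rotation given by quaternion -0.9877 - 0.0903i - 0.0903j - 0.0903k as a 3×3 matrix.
[[0.9674, -0.1621, 0.1947], [0.1947, 0.9674, -0.1621], [-0.1621, 0.1947, 0.9674]]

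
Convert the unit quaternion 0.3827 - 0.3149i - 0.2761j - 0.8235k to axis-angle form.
axis = (-0.3408, -0.2988, -0.8914), θ = 3π/4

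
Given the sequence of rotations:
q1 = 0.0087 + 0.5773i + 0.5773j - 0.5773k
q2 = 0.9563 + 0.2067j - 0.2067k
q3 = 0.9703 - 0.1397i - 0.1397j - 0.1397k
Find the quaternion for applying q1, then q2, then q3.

q2 · q1 = -0.2303 + 0.5521i + 0.4345j - 0.6732k
q3 · q2 · q1 = -0.1797 + 0.7226i + 0.2826j - 0.6046k
-0.1797 + 0.7226i + 0.2826j - 0.6046k


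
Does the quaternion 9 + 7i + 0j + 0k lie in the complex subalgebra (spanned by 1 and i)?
Yes. The quaternion 9 + 7i has j- and k-coefficients y = z = 0, so it lies in the complex subalgebra spanned by 1 and i.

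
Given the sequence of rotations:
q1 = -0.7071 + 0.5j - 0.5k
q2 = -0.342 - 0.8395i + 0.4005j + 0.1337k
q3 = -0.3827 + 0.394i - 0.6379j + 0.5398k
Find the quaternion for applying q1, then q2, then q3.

q2 · q1 = 0.1084 + 0.3265i - 0.8739j - 0.3433k
q3 · q2 · q1 = -0.5423 + 0.6085i + 0.5768j + 0.0539k
-0.5423 + 0.6085i + 0.5768j + 0.0539k


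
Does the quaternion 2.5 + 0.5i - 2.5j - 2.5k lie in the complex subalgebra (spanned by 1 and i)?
No. The quaternion 2.5 + 0.5i - 2.5j - 2.5k has j-coefficient y = -2.5 and k-coefficient z = -2.5, not both zero, so it does not lie in the complex subalgebra spanned by 1 and i.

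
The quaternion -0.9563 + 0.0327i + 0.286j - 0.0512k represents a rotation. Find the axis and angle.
axis = (0.1118, 0.9782, -0.1751), θ = 326°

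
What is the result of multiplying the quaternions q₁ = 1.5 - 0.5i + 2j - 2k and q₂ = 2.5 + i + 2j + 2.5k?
5.25 + 9.25i + 7.25j - 4.25k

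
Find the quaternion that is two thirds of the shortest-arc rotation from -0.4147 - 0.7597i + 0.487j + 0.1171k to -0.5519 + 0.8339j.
-0.5523 - 0.2852i + 0.7821j + 0.044k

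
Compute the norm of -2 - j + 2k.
3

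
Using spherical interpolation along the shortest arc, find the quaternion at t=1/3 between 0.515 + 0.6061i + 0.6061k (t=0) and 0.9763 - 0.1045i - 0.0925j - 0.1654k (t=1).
0.811 + 0.4254i - 0.039j + 0.3997k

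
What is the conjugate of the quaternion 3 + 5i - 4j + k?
3 - 5i + 4j - k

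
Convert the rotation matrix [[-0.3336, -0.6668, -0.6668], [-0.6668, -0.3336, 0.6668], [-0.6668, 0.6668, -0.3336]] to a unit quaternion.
-0.5774i + 0.5774j + 0.5774k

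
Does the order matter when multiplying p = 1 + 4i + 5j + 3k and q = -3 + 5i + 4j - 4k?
Yes: pq = -31 - 39i + 20j - 22k ≠ -31 + 25i - 42j - 4k = qp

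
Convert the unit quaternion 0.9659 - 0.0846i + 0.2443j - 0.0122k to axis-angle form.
axis = (-0.3269, 0.9439, -0.0471), θ = π/6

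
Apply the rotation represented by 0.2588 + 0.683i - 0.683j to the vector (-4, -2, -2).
(2.305, 4.305, -0.389)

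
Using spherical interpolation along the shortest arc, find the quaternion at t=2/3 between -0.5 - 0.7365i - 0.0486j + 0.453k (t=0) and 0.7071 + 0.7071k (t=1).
-0.85 - 0.3614i - 0.0238j - 0.3825k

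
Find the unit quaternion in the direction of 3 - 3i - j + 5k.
0.4523 - 0.4523i - 0.1508j + 0.7538k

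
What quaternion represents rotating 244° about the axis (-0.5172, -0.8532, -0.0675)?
-0.5299 - 0.4386i - 0.7236j - 0.0572k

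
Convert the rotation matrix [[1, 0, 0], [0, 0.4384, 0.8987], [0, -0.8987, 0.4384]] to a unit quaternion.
0.8481 - 0.5299i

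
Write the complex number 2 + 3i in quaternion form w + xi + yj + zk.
2 + 3i + 0j + 0k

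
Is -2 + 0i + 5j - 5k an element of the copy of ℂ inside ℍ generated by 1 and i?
No. The quaternion -2 + 5j - 5k has j-coefficient y = 5 and k-coefficient z = -5, not both zero, so it does not lie in the complex subalgebra spanned by 1 and i.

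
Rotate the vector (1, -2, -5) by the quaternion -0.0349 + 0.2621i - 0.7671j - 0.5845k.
(1.29, -5.295, -0.545)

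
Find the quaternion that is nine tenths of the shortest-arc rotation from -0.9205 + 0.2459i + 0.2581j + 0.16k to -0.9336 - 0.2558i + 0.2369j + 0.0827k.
-0.9436 - 0.2065i + 0.242j + 0.0918k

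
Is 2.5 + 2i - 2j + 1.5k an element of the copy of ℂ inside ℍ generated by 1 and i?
No. The quaternion 2.5 + 2i - 2j + 1.5k has j-coefficient y = -2 and k-coefficient z = 1.5, not both zero, so it does not lie in the complex subalgebra spanned by 1 and i.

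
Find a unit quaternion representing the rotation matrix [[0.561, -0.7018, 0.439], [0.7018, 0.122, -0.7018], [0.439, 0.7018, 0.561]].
0.749 + 0.4685i + 0.4685k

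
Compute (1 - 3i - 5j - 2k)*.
1 + 3i + 5j + 2k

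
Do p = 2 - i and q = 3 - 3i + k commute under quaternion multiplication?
No: pq = 3 - 9i + j + 2k ≠ 3 - 9i - j + 2k = qp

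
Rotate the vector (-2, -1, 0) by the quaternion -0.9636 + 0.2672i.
(-2, -0.857, 0.515)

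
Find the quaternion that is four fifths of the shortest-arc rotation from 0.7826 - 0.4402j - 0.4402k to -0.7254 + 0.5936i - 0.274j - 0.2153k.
0.8393 - 0.5227i + 0.1285j + 0.0768k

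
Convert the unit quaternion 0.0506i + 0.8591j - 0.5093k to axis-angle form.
axis = (0.0506, 0.8591, -0.5093), θ = π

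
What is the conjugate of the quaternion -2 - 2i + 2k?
-2 + 2i - 2k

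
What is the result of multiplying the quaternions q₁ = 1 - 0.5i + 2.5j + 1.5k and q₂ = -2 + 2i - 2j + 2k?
1 + 11i - 3j - 5k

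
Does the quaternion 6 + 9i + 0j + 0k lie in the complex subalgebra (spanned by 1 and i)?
Yes. The quaternion 6 + 9i has j- and k-coefficients y = z = 0, so it lies in the complex subalgebra spanned by 1 and i.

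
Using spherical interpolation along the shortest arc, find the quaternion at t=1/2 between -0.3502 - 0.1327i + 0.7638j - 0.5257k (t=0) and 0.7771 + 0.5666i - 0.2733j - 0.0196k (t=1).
-0.6411 - 0.3977i + 0.5898j - 0.2878k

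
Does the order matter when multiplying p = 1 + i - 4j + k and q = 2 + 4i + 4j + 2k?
Yes: pq = 12 - 6i - 2j + 24k ≠ 12 + 18i - 6j - 16k = qp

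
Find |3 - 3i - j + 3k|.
√28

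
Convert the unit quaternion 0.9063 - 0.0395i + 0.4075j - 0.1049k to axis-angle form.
axis = (-0.0935, 0.9642, -0.2482), θ = 50°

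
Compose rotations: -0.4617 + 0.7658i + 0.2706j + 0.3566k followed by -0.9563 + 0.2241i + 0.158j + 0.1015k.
0.191 - 0.8069i - 0.3339j - 0.4482k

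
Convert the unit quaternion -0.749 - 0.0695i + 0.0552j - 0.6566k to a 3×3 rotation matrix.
[[0.1317, -0.9913, 0.0086], [0.9759, 0.1281, -0.1766], [0.174, 0.0316, 0.9842]]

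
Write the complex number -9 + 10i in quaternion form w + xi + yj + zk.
-9 + 10i + 0j + 0k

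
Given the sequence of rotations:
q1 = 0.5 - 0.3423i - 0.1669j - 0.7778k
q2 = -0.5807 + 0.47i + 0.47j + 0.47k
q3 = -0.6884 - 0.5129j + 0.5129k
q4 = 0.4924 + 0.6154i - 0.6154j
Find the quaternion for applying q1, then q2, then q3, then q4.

q2 · q1 = 0.3145 + 0.1467i + 0.5366j + 0.7691k
q3 · q2 · q1 = -0.3358 - 0.7707i - 0.4555j - 0.2929k
q4 · q3 · q2 · q1 = 0.0286 - 0.4059i + 0.1626j - 0.8988k
0.0286 - 0.4059i + 0.1626j - 0.8988k


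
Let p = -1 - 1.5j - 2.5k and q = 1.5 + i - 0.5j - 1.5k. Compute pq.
-6 - 4.25j - 0.75k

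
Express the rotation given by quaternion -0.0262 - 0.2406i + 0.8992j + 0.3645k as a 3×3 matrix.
[[-0.8828, -0.4136, -0.2225], [-0.4518, 0.6185, 0.6429], [-0.1283, 0.6681, -0.7329]]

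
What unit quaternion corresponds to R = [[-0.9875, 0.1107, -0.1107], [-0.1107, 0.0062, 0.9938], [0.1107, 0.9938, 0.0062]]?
-0.0785 + 0.7049j + 0.7049k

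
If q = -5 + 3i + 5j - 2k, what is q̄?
-5 - 3i - 5j + 2k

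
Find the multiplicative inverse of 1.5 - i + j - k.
0.2857 + 0.1905i - 0.1905j + 0.1905k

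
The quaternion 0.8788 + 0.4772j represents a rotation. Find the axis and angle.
axis = (0, 1, 0), θ = 57°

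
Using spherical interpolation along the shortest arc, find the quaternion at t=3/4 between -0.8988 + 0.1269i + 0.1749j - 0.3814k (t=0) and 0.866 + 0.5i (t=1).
-0.9268 - 0.3574i + 0.0481j - 0.1049k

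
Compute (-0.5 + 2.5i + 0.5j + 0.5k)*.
-0.5 - 2.5i - 0.5j - 0.5k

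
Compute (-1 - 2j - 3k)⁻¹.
-0.0714 + 0.1429j + 0.2143k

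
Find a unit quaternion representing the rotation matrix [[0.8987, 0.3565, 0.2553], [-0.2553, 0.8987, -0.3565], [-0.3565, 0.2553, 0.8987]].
0.9613 + 0.1591i + 0.1591j - 0.1591k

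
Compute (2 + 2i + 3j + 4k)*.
2 - 2i - 3j - 4k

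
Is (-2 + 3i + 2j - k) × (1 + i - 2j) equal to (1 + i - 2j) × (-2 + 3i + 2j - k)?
No: pq = -1 - i + 5j - 9k ≠ -1 + 3i + 7j + 7k = qp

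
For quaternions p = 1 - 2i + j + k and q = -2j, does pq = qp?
No: pq = 2 + 2i - 2j + 4k ≠ 2 - 2i - 2j - 4k = qp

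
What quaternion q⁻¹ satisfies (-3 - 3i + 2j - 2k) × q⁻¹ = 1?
-0.1154 + 0.1154i - 0.0769j + 0.0769k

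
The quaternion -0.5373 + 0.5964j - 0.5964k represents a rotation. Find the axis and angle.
axis = (0, √2/2, -√2/2), θ = 245°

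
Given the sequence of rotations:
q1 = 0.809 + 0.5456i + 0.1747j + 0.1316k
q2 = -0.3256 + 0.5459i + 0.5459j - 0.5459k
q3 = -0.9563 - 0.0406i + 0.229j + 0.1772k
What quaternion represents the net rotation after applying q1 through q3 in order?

q2 · q1 = -0.5848 + 0.4312i + 0.0151j - 0.687k
q3 · q2 · q1 = 0.695 - 0.5486i - 0.0998j + 0.454k
0.695 - 0.5486i - 0.0998j + 0.454k


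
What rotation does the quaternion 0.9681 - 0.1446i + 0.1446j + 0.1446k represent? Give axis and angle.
axis = (-√3/3, √3/3, √3/3), θ = 29°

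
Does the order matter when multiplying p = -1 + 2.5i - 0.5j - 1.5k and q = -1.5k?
Yes: pq = -2.25 + 0.75i + 3.75j + 1.5k ≠ -2.25 - 0.75i - 3.75j + 1.5k = qp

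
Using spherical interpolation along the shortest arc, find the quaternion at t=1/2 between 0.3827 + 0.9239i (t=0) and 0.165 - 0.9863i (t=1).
0.1132 + 0.9936i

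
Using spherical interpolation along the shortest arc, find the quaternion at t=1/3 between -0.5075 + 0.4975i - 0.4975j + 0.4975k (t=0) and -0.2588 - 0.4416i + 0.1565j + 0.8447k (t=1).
-0.5165 + 0.2015i - 0.3265j + 0.7655k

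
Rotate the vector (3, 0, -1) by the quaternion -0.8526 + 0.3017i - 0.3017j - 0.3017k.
(1.575, 0.301, -2.725)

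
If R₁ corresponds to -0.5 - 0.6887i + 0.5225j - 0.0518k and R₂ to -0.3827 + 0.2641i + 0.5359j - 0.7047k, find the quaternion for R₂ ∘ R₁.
0.0567 + 0.472i + 0.0311j + 0.8792k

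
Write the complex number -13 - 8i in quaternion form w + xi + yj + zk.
-13 - 8i + 0j + 0k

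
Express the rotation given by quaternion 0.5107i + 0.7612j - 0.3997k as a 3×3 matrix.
[[-0.4784, 0.7775, -0.4083], [0.7775, 0.1589, -0.6085], [-0.4083, -0.6085, -0.6805]]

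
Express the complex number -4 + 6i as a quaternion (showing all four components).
-4 + 6i + 0j + 0k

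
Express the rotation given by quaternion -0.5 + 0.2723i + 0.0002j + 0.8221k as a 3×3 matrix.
[[-0.3517, 0.8222, 0.4475], [-0.822, -0.5, 0.2726], [0.4479, -0.272, 0.8517]]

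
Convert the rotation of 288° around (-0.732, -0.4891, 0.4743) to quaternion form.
-0.809 - 0.4303i - 0.2875j + 0.2788k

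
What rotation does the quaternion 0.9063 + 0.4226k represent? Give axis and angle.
axis = (0, 0, 1), θ = 50°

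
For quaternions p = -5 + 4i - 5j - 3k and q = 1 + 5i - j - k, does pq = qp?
No: pq = -33 - 19i - 11j + 23k ≠ -33 - 23i + 11j - 19k = qp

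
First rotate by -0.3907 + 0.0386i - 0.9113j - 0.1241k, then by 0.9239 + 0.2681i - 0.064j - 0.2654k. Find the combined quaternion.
-0.4626 - 0.303i - 0.7939j - 0.2528k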